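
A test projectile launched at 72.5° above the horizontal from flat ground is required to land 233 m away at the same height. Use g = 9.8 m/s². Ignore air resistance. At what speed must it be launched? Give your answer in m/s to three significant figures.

From R = (v₀² / g) sin 2θ: v₀ = √(gR / sin 2θ).
v₀ = √(9.80 × 233 / sin 145.0°) = √(2283 / 0.5736) = √3981.0 = 63.10 m/s.

63.1 m/s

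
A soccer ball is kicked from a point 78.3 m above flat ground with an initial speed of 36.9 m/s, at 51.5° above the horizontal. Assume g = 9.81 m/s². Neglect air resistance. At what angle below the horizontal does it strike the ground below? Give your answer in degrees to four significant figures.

Horizontal component vₓ = 36.90 cos 51.5° = 22.97 m/s; vertical v_y0 = 36.90 sin 51.5° = 28.88 m/s.
The projectile lands when y = 78.3 + (28.88) t − ½·9.81·t² = 0. Positive root: t = (28.88 + √(28.88² + 2·9.81·78.3)) / 9.81 = (28.88 + 48.68) / 9.81 = 7.907 s.
At impact: v_y = v_y0 − g t = −48.68 m/s; vₓ = 22.97 m/s.
Angle below horizontal: arctan(|v_y|/vₓ) = arctan(48.68/22.97) = 64.74°.

64.74°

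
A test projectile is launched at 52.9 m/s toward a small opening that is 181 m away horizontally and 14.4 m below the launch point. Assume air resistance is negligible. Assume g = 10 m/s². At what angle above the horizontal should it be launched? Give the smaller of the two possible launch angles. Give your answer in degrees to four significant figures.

14.94°

Trajectory: y = x tanθ − g x² (1 + tan²θ)/(2v₀²). With x = 181, y = −14.4, v₀ = 52.9, g = 10.0:
58.54 tan²θ − 181 tanθ + (44.14) = 0.
tanθ = [181 ± √(181² − 4 × 58.54 × (44.14))] / (2 × 58.54) = (181 ± 149.8) / 117.1, giving tanθ = 0.2669 or 2.825.
θ = 14.94° or 70.51°; the smaller is 14.94°.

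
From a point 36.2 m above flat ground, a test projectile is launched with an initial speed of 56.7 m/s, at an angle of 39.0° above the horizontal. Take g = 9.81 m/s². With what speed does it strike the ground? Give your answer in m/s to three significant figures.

Components: vₓ = 56.70 cos 39.0° = 44.06 m/s, v_y0 = 56.70 sin 39.0° = 35.68 m/s.
With up positive and y = 0 at the ground: y(t) = 36.2 + (35.68) t − 4.905 t². Setting y = 0 and taking the positive root: t = [35.68 + √(35.68² + 2·9.81·36.2)] / 9.81 = (35.68 + 44.54) / 9.81 = 8.177 s.
Vertical velocity at impact: v_y = v_y0 − g t = 35.68 − 9.81 × 8.177 = −44.54 m/s.
Speed: |v| = √(vₓ² + v_y²) = √(44.06² + 44.54²) = 62.65 m/s.

62.7 m/s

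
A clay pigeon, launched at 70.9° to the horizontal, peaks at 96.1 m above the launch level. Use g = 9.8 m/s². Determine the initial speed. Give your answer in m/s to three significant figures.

At the peak v_y = 0, so v_y0 = √(2gH) = √(2 × 9.80 × 96.1) = 43.40 m/s.
v_y0 = v₀ sin θ ⇒ v₀ = 43.40 / sin 70.9° = 45.93 m/s.

45.9 m/s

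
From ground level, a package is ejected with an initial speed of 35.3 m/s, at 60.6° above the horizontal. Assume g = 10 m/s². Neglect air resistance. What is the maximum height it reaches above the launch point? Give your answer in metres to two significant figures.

47 m

Components: vₓ = 35.30 cos 60.6° = 17.33 m/s, v_y0 = 35.30 sin 60.6° = 30.75 m/s.
Maximum height: H = v_y0² / (2g) = 30.75² / (2 × 10.0) = 47.29 m.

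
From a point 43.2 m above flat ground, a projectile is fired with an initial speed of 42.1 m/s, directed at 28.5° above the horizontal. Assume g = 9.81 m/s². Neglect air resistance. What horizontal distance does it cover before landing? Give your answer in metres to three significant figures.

Resolve: vₓ = 42.10 cos 28.5° = 37.00 m/s and v_y0 = 42.10 sin 28.5° = 20.09 m/s.
With up positive and y = 0 at the ground: y(t) = 43.2 + (20.09) t − 4.905 t². Setting y = 0 and taking the positive root: t = [20.09 + √(20.09² + 2·9.81·43.2)] / 9.81 = (20.09 + 35.37) / 9.81 = 5.653 s.
Horizontal distance: R = vₓ t = 37.00 × 5.653 = 209.2 m.

209 m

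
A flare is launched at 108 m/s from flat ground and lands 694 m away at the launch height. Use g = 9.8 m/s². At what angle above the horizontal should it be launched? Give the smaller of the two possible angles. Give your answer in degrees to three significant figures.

17.8°

Level-ground range R = v₀² sin(2θ)/g ⇒ sin(2θ) = gR/v₀² = 9.80 × 694 / 108² = 0.5831.
2θ = 35.67° or 180° − 35.67° = 144.3°, so θ = 17.83° or 72.17°.
The smaller angle is 17.83°.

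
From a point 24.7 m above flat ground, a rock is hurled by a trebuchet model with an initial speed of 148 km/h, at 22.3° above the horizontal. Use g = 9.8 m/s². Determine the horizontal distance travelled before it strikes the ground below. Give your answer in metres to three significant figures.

Convert: 148 km/h = 148/3.6 = 41.11 m/s.
vₓ = 41.11 cos 22.3° = 38.04 m/s; v_y0 = 41.11 sin 22.3° = 15.60 m/s.
Vertical motion (up positive, ground at y = 0): 4.900 t² − (15.60) t − 24.7 = 0, so t = (15.60 + √(15.60² + 2·9.80·24.7)) / 9.80 = (15.60 + 26.97) / 9.80 = 4.344 s.
Horizontal distance: R = vₓ t = 38.04 × 4.344 = 165.2 m.

165 m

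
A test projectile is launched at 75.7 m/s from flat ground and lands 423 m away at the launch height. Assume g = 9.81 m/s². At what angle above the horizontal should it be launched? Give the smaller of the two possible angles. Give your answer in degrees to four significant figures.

R = v₀² sin 2θ / g gives sin 2θ = gR/v₀² = 9.81·423/75.7² = 0.7241.
2θ = 46.40° or 180° − 46.40° = 133.6°, so θ = 23.20° or 66.80°.
The smaller angle is 23.20°.

23.20°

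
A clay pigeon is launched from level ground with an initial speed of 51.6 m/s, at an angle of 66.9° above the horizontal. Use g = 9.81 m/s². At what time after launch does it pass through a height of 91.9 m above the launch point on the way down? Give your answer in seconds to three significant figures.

Components: vₓ = 51.60 cos 66.9° = 20.24 m/s, v_y0 = 51.60 sin 66.9° = 47.46 m/s.
Require v_y0 t − ½ g t² = 91.9, i.e. 4.905 t² − 47.46 t + 91.9 = 0.
Quadratic formula: t = (47.46 ± √449.64) / 9.81 = (47.46 ± 21.20) / 9.81 → t = 2.677 s or 7.000 s.
The descending-branch root is 7.000 s.

7.00 s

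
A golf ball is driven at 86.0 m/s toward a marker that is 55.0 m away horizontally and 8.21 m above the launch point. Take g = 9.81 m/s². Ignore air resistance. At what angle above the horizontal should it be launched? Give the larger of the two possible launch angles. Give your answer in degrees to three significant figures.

87.9°

Trajectory: y = x tanθ − g x² (1 + tan²θ)/(2v₀²). With x = 55.0, y = 8.21, v₀ = 86.0, g = 9.81:
2.006 tan²θ − 55.0 tanθ + (10.22) = 0.
tanθ = [55.0 ± √(55.0² − 4 × 2.006 × (10.22))] / (2 × 2.006) = (55.0 ± 54.25) / 4.012, giving tanθ = 0.1870 or 27.23.
θ = 10.59° or 87.90°; the larger is 87.90°.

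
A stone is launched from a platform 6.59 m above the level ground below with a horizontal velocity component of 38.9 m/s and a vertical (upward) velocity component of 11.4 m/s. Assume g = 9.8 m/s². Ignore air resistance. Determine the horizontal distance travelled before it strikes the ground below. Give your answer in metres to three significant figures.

109 m

With up positive and y = 0 at the ground: y(t) = 6.59 + (11.40) t − 4.900 t². Setting y = 0 and taking the positive root: t = [11.40 + √(11.40² + 2·9.80·6.59)] / 9.80 = (11.40 + 16.10) / 9.80 = 2.806 s.
Horizontal distance: R = vₓ t = 38.90 × 2.806 = 109.1 m.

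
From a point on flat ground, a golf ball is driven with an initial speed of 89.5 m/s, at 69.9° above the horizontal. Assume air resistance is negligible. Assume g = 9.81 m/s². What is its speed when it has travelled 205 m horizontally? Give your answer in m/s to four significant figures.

Resolve: vₓ = 89.50 cos 69.9° = 30.76 m/s and v_y0 = 89.50 sin 69.9° = 84.05 m/s.
At x = 205 m, t = x/vₓ = 205/30.76 = 6.665 s.
Vertical velocity there: v_y = v_y0 − g t = 84.05 − 9.81 × 6.665 = 18.66 m/s.
Speed: √(vₓ² + v_y²) = √(30.76² + 18.66²) = 35.98 m/s.

35.98 m/s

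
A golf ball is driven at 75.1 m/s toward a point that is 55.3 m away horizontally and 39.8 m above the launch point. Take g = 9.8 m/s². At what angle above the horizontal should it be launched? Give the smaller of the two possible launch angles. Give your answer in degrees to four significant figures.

Trajectory: y = x tanθ − g x² (1 + tan²θ)/(2v₀²). With x = 55.3, y = 39.8, v₀ = 75.1, g = 9.80:
2.657 tan²θ − 55.3 tanθ + (42.46) = 0.
tanθ = [55.3 ± √(55.3² − 4 × 2.657 × (42.46))] / (2 × 2.657) = (55.3 ± 51.06) / 5.314, giving tanθ = 0.7984 or 20.02.
θ = 38.60° or 87.14°; the smaller is 38.60°.

38.60°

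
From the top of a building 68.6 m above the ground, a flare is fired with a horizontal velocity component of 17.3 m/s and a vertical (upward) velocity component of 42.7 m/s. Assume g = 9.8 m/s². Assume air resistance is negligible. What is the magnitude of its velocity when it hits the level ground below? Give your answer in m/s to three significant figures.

58.9 m/s

With up positive and y = 0 at the ground: y(t) = 68.6 + (42.70) t − 4.900 t². Setting y = 0 and taking the positive root: t = [42.70 + √(42.70² + 2·9.80·68.6)] / 9.80 = (42.70 + 56.28) / 9.80 = 10.10 s.
Vertical velocity at impact: v_y = v_y0 − g t = 42.70 − 9.80 × 10.10 = −56.28 m/s.
Speed: |v| = √(vₓ² + v_y²) = √(17.30² + 56.28²) = 58.88 m/s.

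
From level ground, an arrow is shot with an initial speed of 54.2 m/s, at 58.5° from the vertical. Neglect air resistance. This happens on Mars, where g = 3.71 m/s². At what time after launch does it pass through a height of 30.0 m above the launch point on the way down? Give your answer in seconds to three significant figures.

14.1 s

Components: vₓ = 54.20 sin 58.5° = 46.21 m/s, v_y0 = 54.20 cos 58.5° = 28.32 m/s.
Require v_y0 t − ½ g t² = 30.0, i.e. 1.855 t² − 28.32 t + 30.0 = 0.
t = [28.32 ± √(28.32² − 2·3.71·30.0)] / 3.71 = (28.32 ± 24.07) / 3.71, so t = 1.145 s or t = 14.12 s.
The descending-branch root is 14.12 s.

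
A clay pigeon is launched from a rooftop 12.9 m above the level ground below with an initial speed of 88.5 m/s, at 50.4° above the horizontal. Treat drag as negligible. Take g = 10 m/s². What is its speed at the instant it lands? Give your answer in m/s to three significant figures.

89.9 m/s

Horizontal component vₓ = 88.50 cos 50.4° = 56.41 m/s; vertical v_y0 = 88.50 sin 50.4° = 68.19 m/s.
With up positive and y = 0 at the ground: y(t) = 12.9 + (68.19) t − 5.000 t². Setting y = 0 and taking the positive root: t = [68.19 + √(68.19² + 2·10.0·12.9)] / 10.0 = (68.19 + 70.06) / 10.0 = 13.82 s.
Vertical velocity at impact: v_y = v_y0 − g t = 68.19 − 10.0 × 13.82 = −70.06 m/s.
Speed: |v| = √(vₓ² + v_y²) = √(56.41² + 70.06²) = 89.95 m/s.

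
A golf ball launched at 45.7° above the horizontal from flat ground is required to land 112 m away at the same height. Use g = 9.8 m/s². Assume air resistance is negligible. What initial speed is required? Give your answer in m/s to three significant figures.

33.1 m/s

Level-ground range: R = v₀² sin(2θ)/g, so v₀ = √(gR / sin 2θ).
v₀ = √(9.80 × 112 / sin 91.40°) = √(1098 / 0.9997) = √1097.9 = 33.13 m/s.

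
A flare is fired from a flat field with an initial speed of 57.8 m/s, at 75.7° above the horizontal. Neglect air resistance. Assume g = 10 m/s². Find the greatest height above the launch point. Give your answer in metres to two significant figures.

160 m

vₓ = 57.80 cos 75.7° = 14.28 m/s; v_y0 = 57.80 sin 75.7° = 56.01 m/s.
Maximum height: H = v_y0² / (2g) = 56.01² / (2 × 10.0) = 156.9 m.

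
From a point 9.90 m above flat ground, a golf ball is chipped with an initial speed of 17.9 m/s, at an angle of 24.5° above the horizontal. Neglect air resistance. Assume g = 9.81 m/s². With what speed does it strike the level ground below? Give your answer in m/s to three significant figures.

22.7 m/s

Resolve: vₓ = 17.90 cos 24.5° = 16.29 m/s and v_y0 = 17.90 sin 24.5° = 7.423 m/s.
With up positive and y = 0 at the ground: y(t) = 9.90 + (7.423) t − 4.905 t². Setting y = 0 and taking the positive root: t = [7.423 + √(7.423² + 2·9.81·9.90)] / 9.81 = (7.423 + 15.79) / 9.81 = 2.366 s.
Vertical velocity at impact: v_y = v_y0 − g t = 7.423 − 9.81 × 2.366 = −15.79 m/s.
Speed: |v| = √(vₓ² + v_y²) = √(16.29² + 15.79²) = 22.69 m/s.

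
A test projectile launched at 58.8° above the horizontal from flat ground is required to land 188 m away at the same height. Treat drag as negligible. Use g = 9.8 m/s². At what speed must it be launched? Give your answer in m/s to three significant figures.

Level-ground range: R = v₀² sin(2θ)/g, so v₀ = √(gR / sin 2θ).
v₀ = √(9.80 × 188 / sin 117.6°) = √(1842 / 0.8862) = √2079.0 = 45.60 m/s.

45.6 m/s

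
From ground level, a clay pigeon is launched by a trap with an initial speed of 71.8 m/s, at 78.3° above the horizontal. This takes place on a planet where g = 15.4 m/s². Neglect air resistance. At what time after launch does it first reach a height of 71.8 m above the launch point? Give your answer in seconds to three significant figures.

Components: vₓ = 71.80 cos 78.3° = 14.56 m/s, v_y0 = 71.80 sin 78.3° = 70.31 m/s.
Set y = v_y0 t − ½ g t² = 71.8: 7.700 t² − 70.31 t + 71.8 = 0.
t = [70.31 ± √(70.31² − 2·15.4·71.8)] / 15.4 = (70.31 ± 52.27) / 15.4, so t = 1.172 s or t = 7.959 s.
The first (ascending) time is 1.172 s.

1.17 s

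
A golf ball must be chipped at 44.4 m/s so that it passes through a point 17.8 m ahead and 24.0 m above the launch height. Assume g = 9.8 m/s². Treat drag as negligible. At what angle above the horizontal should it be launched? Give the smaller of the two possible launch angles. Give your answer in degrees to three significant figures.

56.1°

Trajectory: y = x tanθ − g x² (1 + tan²θ)/(2v₀²). With x = 17.8, y = 24.0, v₀ = 44.4, g = 9.80:
0.7875 tan²θ − 17.8 tanθ + (24.79) = 0.
tanθ = [17.8 ± √(17.8² − 4 × 0.7875 × (24.79))] / (2 × 0.7875) = (17.8 ± 15.45) / 1.575, giving tanθ = 1.491 or 21.11.
θ = 56.15° or 87.29°; the smaller is 56.15°.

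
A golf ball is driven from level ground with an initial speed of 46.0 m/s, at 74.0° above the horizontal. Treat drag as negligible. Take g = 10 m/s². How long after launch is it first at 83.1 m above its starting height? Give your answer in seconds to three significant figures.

2.71 s

Resolve: vₓ = 46.00 cos 74.0° = 12.68 m/s and v_y0 = 46.00 sin 74.0° = 44.22 m/s.
Set y = v_y0 t − ½ g t² = 83.1: 5.000 t² − 44.22 t + 83.1 = 0.
t = [44.22 ± √(44.22² − 2·10.0·83.1)] / 10.0 = (44.22 ± 17.12) / 10.0, so t = 2.709 s or t = 6.134 s.
The first (ascending) time is 2.709 s.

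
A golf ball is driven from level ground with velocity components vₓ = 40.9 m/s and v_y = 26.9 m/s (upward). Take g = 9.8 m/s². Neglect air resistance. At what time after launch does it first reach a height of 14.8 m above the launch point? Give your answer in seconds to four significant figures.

Height y(t) = 26.90 t − 4.900 t² = 14.8 gives 4.900 t² − 26.90 t + 14.8 = 0.
Quadratic formula: t = (26.90 ± √433.53) / 9.80 = (26.90 ± 20.82) / 9.80 → t = 0.6203 s or 4.870 s.
The first (ascending) time is 0.6203 s.

0.6203 s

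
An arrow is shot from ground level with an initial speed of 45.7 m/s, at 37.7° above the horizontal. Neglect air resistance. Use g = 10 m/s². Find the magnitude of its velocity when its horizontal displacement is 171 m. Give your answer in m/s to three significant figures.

vₓ = 45.70 cos 37.7° = 36.16 m/s; v_y0 = 45.70 sin 37.7° = 27.95 m/s.
At x = 171 m, t = x/vₓ = 171/36.16 = 4.729 s.
Vertical velocity there: v_y = v_y0 − g t = 27.95 − 10.0 × 4.729 = −19.34 m/s.
Speed: √(vₓ² + v_y²) = √(36.16² + 19.34²) = 41.01 m/s.

41.0 m/s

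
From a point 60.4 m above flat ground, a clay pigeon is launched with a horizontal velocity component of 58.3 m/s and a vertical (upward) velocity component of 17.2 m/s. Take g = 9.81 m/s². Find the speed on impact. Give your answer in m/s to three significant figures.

69.9 m/s

Vertical motion (up positive, ground at y = 0): 4.905 t² − (17.20) t − 60.4 = 0, so t = (17.20 + √(17.20² + 2·9.81·60.4)) / 9.81 = (17.20 + 38.48) / 9.81 = 5.676 s.
Vertical velocity at impact: v_y = v_y0 − g t = 17.20 − 9.81 × 5.676 = −38.48 m/s.
Speed: |v| = √(vₓ² + v_y²) = √(58.30² + 38.48²) = 69.86 m/s.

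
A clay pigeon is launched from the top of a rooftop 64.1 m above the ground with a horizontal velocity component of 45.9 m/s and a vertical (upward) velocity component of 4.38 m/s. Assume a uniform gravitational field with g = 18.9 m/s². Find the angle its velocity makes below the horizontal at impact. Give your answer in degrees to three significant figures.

The projectile lands when y = 64.1 + (4.380) t − ½·18.9·t² = 0. Positive root: t = (4.380 + √(4.380² + 2·18.9·64.1)) / 18.9 = (4.380 + 49.42) / 18.9 = 2.846 s.
At impact: v_y = v_y0 − g t = −49.42 m/s; vₓ = 45.90 m/s.
Angle below horizontal: arctan(|v_y|/vₓ) = arctan(49.42/45.90) = 47.11°.

47.1°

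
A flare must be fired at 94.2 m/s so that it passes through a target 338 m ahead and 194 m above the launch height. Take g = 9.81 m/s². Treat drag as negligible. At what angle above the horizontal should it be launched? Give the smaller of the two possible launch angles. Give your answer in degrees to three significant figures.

Trajectory: y = x tanθ − g x² (1 + tan²θ)/(2v₀²). With x = 338, y = 194, v₀ = 94.2, g = 9.81:
63.15 tan²θ − 338 tanθ + (257.1) = 0.
tanθ = [338 ± √(338² − 4 × 63.15 × (257.1))] / (2 × 63.15) = (338 ± 222.0) / 126.3, giving tanθ = 0.9184 or 4.434.
θ = 42.56° or 77.29°; the smaller is 42.56°.

42.6°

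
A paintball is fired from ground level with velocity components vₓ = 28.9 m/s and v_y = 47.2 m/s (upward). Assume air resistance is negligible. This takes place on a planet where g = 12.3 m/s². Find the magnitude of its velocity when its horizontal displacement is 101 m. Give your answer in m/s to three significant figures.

At x = 101 m, t = x/vₓ = 101/28.90 = 3.495 s.
Vertical velocity there: v_y = v_y0 − g t = 47.20 − 12.3 × 3.495 = 4.214 m/s.
Speed: √(vₓ² + v_y²) = √(28.90² + 4.214²) = 29.21 m/s.

29.2 m/s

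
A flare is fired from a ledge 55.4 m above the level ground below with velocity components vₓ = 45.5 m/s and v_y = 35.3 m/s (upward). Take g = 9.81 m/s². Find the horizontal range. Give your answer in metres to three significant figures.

Vertical motion (up positive, ground at y = 0): 4.905 t² − (35.30) t − 55.4 = 0, so t = (35.30 + √(35.30² + 2·9.81·55.4)) / 9.81 = (35.30 + 48.30) / 9.81 = 8.522 s.
Horizontal distance: R = vₓ t = 45.50 × 8.522 = 387.8 m.

388 m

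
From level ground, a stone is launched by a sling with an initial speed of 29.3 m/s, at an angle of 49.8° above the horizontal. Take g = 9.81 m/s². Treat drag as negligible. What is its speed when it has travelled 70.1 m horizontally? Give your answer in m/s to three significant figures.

Components: vₓ = 29.30 cos 49.8° = 18.91 m/s, v_y0 = 29.30 sin 49.8° = 22.38 m/s.
x = vₓ t ⇒ t = 70.1/18.91 = 3.707 s.
Vertical velocity there: v_y = v_y0 − g t = 22.38 − 9.81 × 3.707 = −13.98 m/s.
Speed: √(vₓ² + v_y²) = √(18.91² + 13.98²) = 23.52 m/s.

23.5 m/s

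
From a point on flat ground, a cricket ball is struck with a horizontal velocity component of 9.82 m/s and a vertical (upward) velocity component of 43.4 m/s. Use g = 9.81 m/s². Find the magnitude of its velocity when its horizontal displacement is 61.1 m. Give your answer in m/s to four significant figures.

20.19 m/s

x = vₓ t ⇒ t = 61.1/9.820 = 6.222 s.
Vertical velocity there: v_y = v_y0 − g t = 43.40 − 9.81 × 6.222 = −17.64 m/s.
Speed: √(vₓ² + v_y²) = √(9.820² + 17.64²) = 20.19 m/s.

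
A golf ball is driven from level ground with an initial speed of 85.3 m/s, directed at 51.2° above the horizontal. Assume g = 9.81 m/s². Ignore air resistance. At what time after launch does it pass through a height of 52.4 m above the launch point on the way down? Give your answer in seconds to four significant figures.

Horizontal component vₓ = 85.30 cos 51.2° = 53.45 m/s; vertical v_y0 = 85.30 sin 51.2° = 66.48 m/s.
Require v_y0 t − ½ g t² = 52.4, i.e. 4.905 t² − 66.48 t + 52.4 = 0.
Quadratic formula: t = (66.48 ± √3391.2) / 9.81 = (66.48 ± 58.23) / 9.81 → t = 0.8403 s or 12.71 s.
The descending-branch root is 12.71 s.

12.71 s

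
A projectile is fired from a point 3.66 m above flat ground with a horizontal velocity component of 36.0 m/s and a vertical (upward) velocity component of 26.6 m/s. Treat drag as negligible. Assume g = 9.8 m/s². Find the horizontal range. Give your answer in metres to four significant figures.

With up positive and y = 0 at the ground: y(t) = 3.66 + (26.60) t − 4.900 t². Setting y = 0 and taking the positive root: t = [26.60 + √(26.60² + 2·9.80·3.66)] / 9.80 = (26.60 + 27.92) / 9.80 = 5.563 s.
Horizontal distance: R = vₓ t = 36.00 × 5.563 = 200.3 m.

200.3 m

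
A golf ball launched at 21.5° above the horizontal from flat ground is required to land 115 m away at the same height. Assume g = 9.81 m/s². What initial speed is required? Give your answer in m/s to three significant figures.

40.7 m/s

From R = (v₀² / g) sin 2θ: v₀ = √(gR / sin 2θ).
v₀ = √(9.81 × 115 / sin 43.00°) = √(1128 / 0.6820) = √1654.2 = 40.67 m/s.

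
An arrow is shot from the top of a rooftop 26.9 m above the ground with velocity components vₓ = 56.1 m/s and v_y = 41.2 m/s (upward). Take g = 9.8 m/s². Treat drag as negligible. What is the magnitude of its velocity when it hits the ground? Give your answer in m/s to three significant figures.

73.3 m/s

The projectile lands when y = 26.9 + (41.20) t − ½·9.80·t² = 0. Positive root: t = (41.20 + √(41.20² + 2·9.80·26.9)) / 9.80 = (41.20 + 47.17) / 9.80 = 9.017 s.
Vertical velocity at impact: v_y = v_y0 − g t = 41.20 − 9.80 × 9.017 = −47.17 m/s.
Speed: |v| = √(vₓ² + v_y²) = √(56.10² + 47.17²) = 73.29 m/s.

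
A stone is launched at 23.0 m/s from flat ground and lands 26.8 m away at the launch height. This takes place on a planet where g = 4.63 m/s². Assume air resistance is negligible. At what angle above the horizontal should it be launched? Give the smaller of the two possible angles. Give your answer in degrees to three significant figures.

6.78°

From R = (v₀²/g) sin 2θ: sin 2θ = 4.63 × 26.8 / 529.00 = 0.2346.
2θ = 13.57° or 180° − 13.57° = 166.4°, so θ = 6.783° or 83.22°.
The smaller angle is 6.783°.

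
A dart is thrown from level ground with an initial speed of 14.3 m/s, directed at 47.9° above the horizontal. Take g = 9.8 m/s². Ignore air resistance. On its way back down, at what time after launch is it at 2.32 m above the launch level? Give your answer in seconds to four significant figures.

1.919 s

Horizontal component vₓ = 14.30 cos 47.9° = 9.587 m/s; vertical v_y0 = 14.30 sin 47.9° = 10.61 m/s.
Height y(t) = 10.61 t − 4.900 t² = 2.32 gives 4.900 t² − 10.61 t + 2.32 = 0.
t = [10.61 ± √(10.61² − 2·9.80·2.32)] / 9.80 = (10.61 ± 8.192) / 9.80, so t = 0.2468 s or t = 1.919 s.
The descending-branch root is 1.919 s.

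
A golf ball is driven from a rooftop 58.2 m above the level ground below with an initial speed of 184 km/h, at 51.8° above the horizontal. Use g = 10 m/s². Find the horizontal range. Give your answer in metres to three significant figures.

Convert: 184 km/h = 184/3.6 = 51.11 m/s.
Horizontal component vₓ = 51.11 cos 51.8° = 31.61 m/s; vertical v_y0 = 51.11 sin 51.8° = 40.17 m/s.
With up positive and y = 0 at the ground: y(t) = 58.2 + (40.17) t − 5.000 t². Setting y = 0 and taking the positive root: t = [40.17 + √(40.17² + 2·10.0·58.2)] / 10.0 = (40.17 + 52.70) / 10.0 = 9.287 s.
Horizontal distance: R = vₓ t = 31.61 × 9.287 = 293.5 m.

294 m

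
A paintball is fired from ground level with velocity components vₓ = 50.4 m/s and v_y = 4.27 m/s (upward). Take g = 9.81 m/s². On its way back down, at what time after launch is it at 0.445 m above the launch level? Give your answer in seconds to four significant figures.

0.7495 s

Require v_y0 t − ½ g t² = 0.445, i.e. 4.905 t² − 4.270 t + 0.445 = 0.
Quadratic formula: t = (4.270 ± √9.5020) / 9.81 = (4.270 ± 3.083) / 9.81 → t = 0.1210 s or 0.7495 s.
The descending-branch root is 0.7495 s.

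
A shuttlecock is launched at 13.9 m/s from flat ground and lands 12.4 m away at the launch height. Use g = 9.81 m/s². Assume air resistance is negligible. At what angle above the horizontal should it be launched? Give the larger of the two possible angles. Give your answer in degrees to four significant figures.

R = v₀² sin 2θ / g gives sin 2θ = gR/v₀² = 9.81·12.4/13.9² = 0.6296.
2θ = 39.02° or 180° − 39.02° = 141.0°, so θ = 19.51° or 70.49°.
The larger angle is 70.49°.

70.49°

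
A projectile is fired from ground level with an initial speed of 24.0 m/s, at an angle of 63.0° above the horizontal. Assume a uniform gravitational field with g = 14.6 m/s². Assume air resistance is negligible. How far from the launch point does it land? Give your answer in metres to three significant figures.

31.9 m

Resolve: vₓ = 24.00 cos 63.0° = 10.90 m/s and v_y0 = 24.00 sin 63.0° = 21.38 m/s.
Time aloft: T = 2 v_y0 / g = 2 × 21.38 / 14.6 = 2.929 s.
Range: R = vₓ T = 10.90 × 2.929 = 31.92 m.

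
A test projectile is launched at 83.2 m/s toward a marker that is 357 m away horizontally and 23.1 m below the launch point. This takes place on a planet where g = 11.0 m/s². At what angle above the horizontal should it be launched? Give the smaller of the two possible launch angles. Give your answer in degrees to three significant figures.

13.2°

Trajectory: y = x tanθ − g x² (1 + tan²θ)/(2v₀²). With x = 357, y = −23.1, v₀ = 83.2, g = 11.0:
101.3 tan²θ − 357 tanθ + (78.16) = 0.
tanθ = [357 ± √(357² − 4 × 101.3 × (78.16))] / (2 × 101.3) = (357 ± 309.5) / 202.5, giving tanθ = 0.2345 or 3.291.
θ = 13.20° or 73.10°; the smaller is 13.20°.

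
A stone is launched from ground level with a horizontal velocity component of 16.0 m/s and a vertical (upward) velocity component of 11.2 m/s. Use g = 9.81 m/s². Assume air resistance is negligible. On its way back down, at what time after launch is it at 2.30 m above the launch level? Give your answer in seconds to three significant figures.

Require v_y0 t − ½ g t² = 2.30, i.e. 4.905 t² − 11.20 t + 2.30 = 0.
Quadratic formula: t = (11.20 ± √80.314) / 9.81 = (11.20 ± 8.962) / 9.81 → t = 0.2282 s or 2.055 s.
The descending-branch root is 2.055 s.

2.06 s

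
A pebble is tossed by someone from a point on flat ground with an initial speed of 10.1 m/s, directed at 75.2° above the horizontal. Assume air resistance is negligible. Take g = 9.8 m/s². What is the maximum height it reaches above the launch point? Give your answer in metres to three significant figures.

4.86 m

vₓ = 10.10 cos 75.2° = 2.580 m/s; v_y0 = 10.10 sin 75.2° = 9.765 m/s.
At the apex v_y = 0, so H = v_y0²/(2g) = 9.765²/19.60 = 4.865 m.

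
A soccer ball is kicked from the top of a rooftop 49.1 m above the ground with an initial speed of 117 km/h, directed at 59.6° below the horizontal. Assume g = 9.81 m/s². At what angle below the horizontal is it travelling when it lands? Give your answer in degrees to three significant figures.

Convert: 117 km/h = 117/3.6 = 32.50 m/s.
Horizontal component vₓ = 32.50 cos 59.6° = 16.45 m/s; vertical v_y0 = −28.03 m/s (downward).
With up positive and y = 0 at the ground: y(t) = 49.1 + (−28.03) t − 4.905 t². Setting y = 0 and taking the positive root: t = [−28.03 + √(28.03² + 2·9.81·49.1)] / 9.81 = (−28.03 + 41.82) / 9.81 = 1.406 s.
At impact: v_y = v_y0 − g t = −41.82 m/s; vₓ = 16.45 m/s.
Angle below horizontal: arctan(|v_y|/vₓ) = arctan(41.82/16.45) = 68.53°.

68.5°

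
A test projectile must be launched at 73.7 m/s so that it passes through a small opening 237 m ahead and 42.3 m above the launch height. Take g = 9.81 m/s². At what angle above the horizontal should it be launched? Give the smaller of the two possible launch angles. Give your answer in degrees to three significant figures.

23.4°

Trajectory: y = x tanθ − g x² (1 + tan²θ)/(2v₀²). With x = 237, y = 42.3, v₀ = 73.7, g = 9.81:
50.72 tan²θ − 237 tanθ + (93.02) = 0.
tanθ = [237 ± √(237² − 4 × 50.72 × (93.02))] / (2 × 50.72) = (237 ± 193.1) / 101.4, giving tanθ = 0.4325 or 4.240.
θ = 23.39° or 76.73°; the smaller is 23.39°.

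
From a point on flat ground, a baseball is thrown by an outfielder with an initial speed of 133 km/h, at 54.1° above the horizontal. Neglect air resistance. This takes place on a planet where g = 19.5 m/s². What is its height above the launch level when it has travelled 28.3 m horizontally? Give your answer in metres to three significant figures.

22.5 m

Convert: 133 km/h = 133/3.6 = 36.94 m/s.
Resolve: vₓ = 36.94 cos 54.1° = 21.66 m/s and v_y0 = 36.94 sin 54.1° = 29.93 m/s.
At x = 28.3 m, t = x/vₓ = 28.3/21.66 = 1.306 s.
Height: y = v_y0 t − ½ g t² = 29.93 × 1.306 − 9.750 × 1.306² = 39.09 − 16.64 = 22.46 m.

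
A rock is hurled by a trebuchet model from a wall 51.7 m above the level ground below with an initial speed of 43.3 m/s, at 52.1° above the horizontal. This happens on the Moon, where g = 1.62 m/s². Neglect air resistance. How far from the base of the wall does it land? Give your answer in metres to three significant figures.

1160 m

vₓ = 43.30 cos 52.1° = 26.60 m/s; v_y0 = 43.30 sin 52.1° = 34.17 m/s.
Vertical motion (up positive, ground at y = 0): 0.8100 t² − (34.17) t − 51.7 = 0, so t = (34.17 + √(34.17² + 2·1.62·51.7)) / 1.62 = (34.17 + 36.54) / 1.62 = 43.64 s.
Horizontal distance: R = vₓ t = 26.60 × 43.64 = 1161 m.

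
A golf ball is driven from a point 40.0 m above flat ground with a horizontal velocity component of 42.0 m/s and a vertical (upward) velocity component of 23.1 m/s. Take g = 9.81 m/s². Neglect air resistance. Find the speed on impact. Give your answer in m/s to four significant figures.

Vertical motion (up positive, ground at y = 0): 4.905 t² − (23.10) t − 40.0 = 0, so t = (23.10 + √(23.10² + 2·9.81·40.0)) / 9.81 = (23.10 + 36.31) / 9.81 = 6.056 s.
Vertical velocity at impact: v_y = v_y0 − g t = 23.10 − 9.81 × 6.056 = −36.31 m/s.
Speed: |v| = √(vₓ² + v_y²) = √(42.00² + 36.31²) = 55.52 m/s.

55.52 m/s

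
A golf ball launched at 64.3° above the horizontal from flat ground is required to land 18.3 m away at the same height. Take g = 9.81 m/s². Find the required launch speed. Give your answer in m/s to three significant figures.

On level ground R = v₀² sin 2θ / g ⇒ v₀ = √(gR / sin 2θ).
v₀ = √(9.81 × 18.3 / sin 128.6°) = √(179.5 / 0.7815) = √229.71 = 15.16 m/s.

15.2 m/s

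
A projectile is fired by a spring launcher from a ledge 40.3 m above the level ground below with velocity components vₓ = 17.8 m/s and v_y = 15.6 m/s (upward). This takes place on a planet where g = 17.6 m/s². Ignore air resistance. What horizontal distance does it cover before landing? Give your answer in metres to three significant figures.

The projectile lands when y = 40.3 + (15.60) t − ½·17.6·t² = 0. Positive root: t = (15.60 + √(15.60² + 2·17.6·40.3)) / 17.6 = (15.60 + 40.77) / 17.6 = 3.203 s.
Horizontal distance: R = vₓ t = 17.80 × 3.203 = 57.01 m.

57.0 m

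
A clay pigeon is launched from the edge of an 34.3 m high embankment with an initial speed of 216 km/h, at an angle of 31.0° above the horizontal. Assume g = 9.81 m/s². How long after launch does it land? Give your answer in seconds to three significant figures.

Convert: 216 km/h = 216/3.6 = 60.00 m/s.
Resolve: vₓ = 60.00 cos 31.0° = 51.43 m/s and v_y0 = 60.00 sin 31.0° = 30.90 m/s.
With up positive and y = 0 at the ground: y(t) = 34.3 + (30.90) t − 4.905 t². Setting y = 0 and taking the positive root: t = [30.90 + √(30.90² + 2·9.81·34.3)] / 9.81 = (30.90 + 40.35) / 9.81 = 7.263 s.

7.26 s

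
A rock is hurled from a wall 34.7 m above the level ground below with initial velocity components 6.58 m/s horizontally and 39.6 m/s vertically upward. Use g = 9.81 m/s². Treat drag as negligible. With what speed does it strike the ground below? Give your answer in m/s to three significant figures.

The projectile lands when y = 34.7 + (39.60) t − ½·9.81·t² = 0. Positive root: t = (39.60 + √(39.60² + 2·9.81·34.7)) / 9.81 = (39.60 + 47.42) / 9.81 = 8.871 s.
Vertical velocity at impact: v_y = v_y0 − g t = 39.60 − 9.81 × 8.871 = −47.42 m/s.
Speed: |v| = √(vₓ² + v_y²) = √(6.580² + 47.42²) = 47.88 m/s.

47.9 m/s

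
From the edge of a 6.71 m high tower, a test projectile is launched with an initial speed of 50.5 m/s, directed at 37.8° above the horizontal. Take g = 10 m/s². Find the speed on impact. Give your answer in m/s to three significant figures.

51.8 m/s

Horizontal component vₓ = 50.50 cos 37.8° = 39.90 m/s; vertical v_y0 = 50.50 sin 37.8° = 30.95 m/s.
The projectile lands when y = 6.71 + (30.95) t − ½·10.0·t² = 0. Positive root: t = (30.95 + √(30.95² + 2·10.0·6.71)) / 10.0 = (30.95 + 33.05) / 10.0 = 6.400 s.
Vertical velocity at impact: v_y = v_y0 − g t = 30.95 − 10.0 × 6.400 = −33.05 m/s.
Speed: |v| = √(vₓ² + v_y²) = √(39.90² + 33.05²) = 51.81 m/s.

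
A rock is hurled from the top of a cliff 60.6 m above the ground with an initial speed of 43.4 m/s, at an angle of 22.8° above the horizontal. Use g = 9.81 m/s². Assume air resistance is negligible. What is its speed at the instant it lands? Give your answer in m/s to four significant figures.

55.43 m/s

Resolve: vₓ = 43.40 cos 22.8° = 40.01 m/s and v_y0 = 43.40 sin 22.8° = 16.82 m/s.
The projectile lands when y = 60.6 + (16.82) t − ½·9.81·t² = 0. Positive root: t = (16.82 + √(16.82² + 2·9.81·60.6)) / 9.81 = (16.82 + 38.36) / 9.81 = 5.625 s.
Vertical velocity at impact: v_y = v_y0 − g t = 16.82 − 9.81 × 5.625 = −38.36 m/s.
Speed: |v| = √(vₓ² + v_y²) = √(40.01² + 38.36²) = 55.43 m/s.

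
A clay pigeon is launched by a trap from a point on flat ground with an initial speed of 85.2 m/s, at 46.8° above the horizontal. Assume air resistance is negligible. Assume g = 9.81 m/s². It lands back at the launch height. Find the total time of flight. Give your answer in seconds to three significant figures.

Resolve: vₓ = 85.20 cos 46.8° = 58.32 m/s and v_y0 = 85.20 sin 46.8° = 62.11 m/s.
Time of flight on level ground: T = 2 v_y0 / g = 2 × 62.11 / 9.81 = 12.66 s.

12.7 s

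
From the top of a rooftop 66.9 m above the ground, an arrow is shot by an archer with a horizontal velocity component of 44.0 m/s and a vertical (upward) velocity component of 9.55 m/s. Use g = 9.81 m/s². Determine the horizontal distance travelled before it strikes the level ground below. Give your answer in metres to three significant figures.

211 m

With up positive and y = 0 at the ground: y(t) = 66.9 + (9.550) t − 4.905 t². Setting y = 0 and taking the positive root: t = [9.550 + √(9.550² + 2·9.81·66.9)] / 9.81 = (9.550 + 37.47) / 9.81 = 4.793 s.
Horizontal distance: R = vₓ t = 44.00 × 4.793 = 210.9 m.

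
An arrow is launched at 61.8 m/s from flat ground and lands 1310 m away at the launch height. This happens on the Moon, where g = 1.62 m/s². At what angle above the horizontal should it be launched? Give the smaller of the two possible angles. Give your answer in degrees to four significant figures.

Level-ground range R = v₀² sin(2θ)/g ⇒ sin(2θ) = gR/v₀² = 1.62 × 1310 / 61.8² = 0.5557.
2θ = 33.76° or 180° − 33.76° = 146.2°, so θ = 16.88° or 73.12°.
The smaller angle is 16.88°.

16.88°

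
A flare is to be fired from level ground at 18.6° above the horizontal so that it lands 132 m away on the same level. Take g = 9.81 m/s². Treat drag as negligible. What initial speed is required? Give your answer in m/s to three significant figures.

46.3 m/s

Level-ground range: R = v₀² sin(2θ)/g, so v₀ = √(gR / sin 2θ).
v₀ = √(9.81 × 132 / sin 37.20°) = √(1295 / 0.6046) = √2141.8 = 46.28 m/s.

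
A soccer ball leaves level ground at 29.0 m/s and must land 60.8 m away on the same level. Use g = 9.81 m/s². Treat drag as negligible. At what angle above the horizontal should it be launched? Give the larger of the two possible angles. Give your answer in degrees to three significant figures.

67.4°

From R = (v₀²/g) sin 2θ: sin 2θ = 9.81 × 60.8 / 841.00 = 0.7092.
2θ = 45.17° or 180° − 45.17° = 134.8°, so θ = 22.59° or 67.41°.
The larger angle is 67.41°.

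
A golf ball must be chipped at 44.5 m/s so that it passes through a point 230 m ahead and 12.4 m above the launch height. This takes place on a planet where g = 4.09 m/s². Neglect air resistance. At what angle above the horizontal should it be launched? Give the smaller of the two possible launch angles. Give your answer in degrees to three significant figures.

17.5°

Trajectory: y = x tanθ − g x² (1 + tan²θ)/(2v₀²). With x = 230, y = 12.4, v₀ = 44.5, g = 4.09:
54.63 tan²θ − 230 tanθ + (67.03) = 0.
tanθ = [230 ± √(230² − 4 × 54.63 × (67.03))] / (2 × 54.63) = (230 ± 195.6) / 109.3, giving tanθ = 0.3150 or 3.895.
θ = 17.48° or 75.60°; the smaller is 17.48°.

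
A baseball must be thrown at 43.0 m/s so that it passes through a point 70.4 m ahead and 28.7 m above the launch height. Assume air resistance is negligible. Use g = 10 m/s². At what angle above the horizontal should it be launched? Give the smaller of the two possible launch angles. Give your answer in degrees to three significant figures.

34.5°

Trajectory: y = x tanθ − g x² (1 + tan²θ)/(2v₀²). With x = 70.4, y = 28.7, v₀ = 43.0, g = 10.0:
13.40 tan²θ − 70.4 tanθ + (42.10) = 0.
tanθ = [70.4 ± √(70.4² − 4 × 13.40 × (42.10))] / (2 × 13.40) = (70.4 ± 51.95) / 26.80, giving tanθ = 0.6882 or 4.565.
θ = 34.54° or 77.64°; the smaller is 34.54°.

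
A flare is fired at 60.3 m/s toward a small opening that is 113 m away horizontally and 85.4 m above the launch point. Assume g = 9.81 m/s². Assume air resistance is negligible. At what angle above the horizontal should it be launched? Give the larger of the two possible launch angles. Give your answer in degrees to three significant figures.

79.6°

Trajectory: y = x tanθ − g x² (1 + tan²θ)/(2v₀²). With x = 113, y = 85.4, v₀ = 60.3, g = 9.81:
17.23 tan²θ − 113 tanθ + (102.6) = 0.
tanθ = [113 ± √(113² − 4 × 17.23 × (102.6))] / (2 × 17.23) = (113 ± 75.49) / 34.45, giving tanθ = 1.089 or 5.471.
θ = 47.44° or 79.64°; the larger is 79.64°.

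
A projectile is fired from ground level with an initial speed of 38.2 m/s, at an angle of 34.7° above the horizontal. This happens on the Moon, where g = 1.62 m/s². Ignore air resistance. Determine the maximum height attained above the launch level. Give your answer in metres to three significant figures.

146 m

Horizontal component vₓ = 38.20 cos 34.7° = 31.41 m/s; vertical v_y0 = 38.20 sin 34.7° = 21.75 m/s.
Peak height H = v_y0² / (2g) = 472.91 / 3.240 = 146.0 m.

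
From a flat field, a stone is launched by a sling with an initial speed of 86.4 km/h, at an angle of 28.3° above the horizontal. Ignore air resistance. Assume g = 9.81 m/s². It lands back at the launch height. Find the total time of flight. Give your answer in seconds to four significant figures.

Convert: 86.4 km/h = 86.4/3.6 = 24.00 m/s.
Resolve: vₓ = 24.00 cos 28.3° = 21.13 m/s and v_y0 = 24.00 sin 28.3° = 11.38 m/s.
Time of flight on level ground: T = 2 v_y0 / g = 2 × 11.38 / 9.81 = 2.320 s.

2.320 s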